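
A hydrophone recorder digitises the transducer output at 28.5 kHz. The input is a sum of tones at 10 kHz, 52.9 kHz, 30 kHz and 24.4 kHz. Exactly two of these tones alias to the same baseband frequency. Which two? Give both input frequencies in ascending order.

24.4 kHz, 52.9 kHz

fs/2 = 14.25 kHz.
10 kHz ≤ fs/2 = 14.25 kHz, passes unchanged.
52.9 kHz mod fs = 24.4 kHz.
24.4 kHz > fs/2 = 14.25 kHz, folds to fs − 24.4 kHz = 4.1 kHz.
30 kHz mod fs = 1.5 kHz.
1.5 kHz ≤ fs/2 = 14.25 kHz, appears at 1.5 kHz.
24.4 kHz > fs/2 = 14.25 kHz, folds to fs − 24.4 kHz = 4.1 kHz.
24.4 kHz and 52.9 kHz both map to 4.1 kHz.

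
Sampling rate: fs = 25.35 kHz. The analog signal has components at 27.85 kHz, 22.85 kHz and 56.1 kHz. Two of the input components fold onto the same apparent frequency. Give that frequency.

2.5 kHz

fs/2 = 12.675 kHz.
27.85 kHz mod fs = 2.5 kHz.
2.5 kHz ≤ fs/2 = 12.675 kHz, appears at 2.5 kHz.
22.85 kHz > fs/2 = 12.675 kHz, folds to fs − 22.85 kHz = 2.5 kHz.
56.1 kHz mod fs = 5.4 kHz.
5.4 kHz ≤ fs/2 = 12.675 kHz, appears at 5.4 kHz.
22.85 kHz and 27.85 kHz both map to 2.5 kHz.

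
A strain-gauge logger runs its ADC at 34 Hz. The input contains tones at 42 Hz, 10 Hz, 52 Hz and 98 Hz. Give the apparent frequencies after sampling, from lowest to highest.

4 Hz, 8 Hz, 10 Hz, 16 Hz

fs/2 = 17 Hz.
42 Hz mod fs = 8 Hz.
8 Hz ≤ fs/2 = 17 Hz, appears at 8 Hz.
10 Hz ≤ fs/2 = 17 Hz, passes unchanged.
52 Hz mod fs = 18 Hz.
18 Hz > fs/2 = 17 Hz, folds to fs − 18 Hz = 16 Hz.
98 Hz mod fs = 30 Hz.
30 Hz > fs/2 = 17 Hz, folds to fs − 30 Hz = 4 Hz.
Distinct values: {4 Hz, 8 Hz, 10 Hz, 16 Hz}.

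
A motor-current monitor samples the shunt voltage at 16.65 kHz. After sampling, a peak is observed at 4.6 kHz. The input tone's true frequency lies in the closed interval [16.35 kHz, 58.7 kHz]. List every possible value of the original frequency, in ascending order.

Frequencies that alias to 4.6 kHz are k·fs ± 4.6 kHz for integer k ≥ 0.
k=0: 4.6 kHz.
k=1: 12.05 kHz, 21.25 kHz.
k=2: 28.7 kHz, 37.9 kHz.
k=3: 45.35 kHz, 54.55 kHz.
k=4: 62 kHz, 71.2 kHz.
Within [16.35 kHz, 58.7 kHz]: 21.25 kHz, 28.7 kHz, 37.9 kHz, 45.35 kHz, 54.55 kHz.

21.25 kHz, 28.7 kHz, 37.9 kHz, 45.35 kHz, 54.55 kHz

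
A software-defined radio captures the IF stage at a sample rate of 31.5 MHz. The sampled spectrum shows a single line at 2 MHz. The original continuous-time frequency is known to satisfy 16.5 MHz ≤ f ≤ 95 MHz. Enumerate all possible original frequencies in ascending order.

Frequencies that alias to 2 MHz are k·fs ± 2 MHz for integer k ≥ 0.
k=0: 2 MHz.
k=1: 29.5 MHz, 33.5 MHz.
k=2: 61 MHz, 65 MHz.
k=3: 92.5 MHz, 96.5 MHz.
k=4: 124 MHz, 128 MHz.
Within [16.5 MHz, 95 MHz]: 29.5 MHz, 33.5 MHz, 61 MHz, 65 MHz, 92.5 MHz.

29.5 MHz, 33.5 MHz, 61 MHz, 65 MHz, 92.5 MHz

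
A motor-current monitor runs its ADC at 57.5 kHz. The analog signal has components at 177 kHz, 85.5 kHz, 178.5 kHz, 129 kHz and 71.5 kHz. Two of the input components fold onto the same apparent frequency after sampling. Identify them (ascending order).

71.5 kHz, 129 kHz

fs/2 = 28.75 kHz.
177 kHz mod fs = 4.5 kHz.
4.5 kHz ≤ fs/2 = 28.75 kHz, appears at 4.5 kHz.
85.5 kHz mod fs = 28 kHz.
28 kHz ≤ fs/2 = 28.75 kHz, appears at 28 kHz.
178.5 kHz mod fs = 6 kHz.
6 kHz ≤ fs/2 = 28.75 kHz, appears at 6 kHz.
129 kHz mod fs = 14 kHz.
14 kHz ≤ fs/2 = 28.75 kHz, appears at 14 kHz.
71.5 kHz mod fs = 14 kHz.
14 kHz ≤ fs/2 = 28.75 kHz, appears at 14 kHz.
71.5 kHz and 129 kHz both map to 14 kHz.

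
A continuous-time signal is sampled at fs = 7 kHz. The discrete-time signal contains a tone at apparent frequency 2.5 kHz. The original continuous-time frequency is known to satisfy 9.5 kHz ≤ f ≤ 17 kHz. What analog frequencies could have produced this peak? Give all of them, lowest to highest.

Frequencies that alias to 2.5 kHz are k·fs ± 2.5 kHz for integer k ≥ 0.
k=0: 2.5 kHz.
k=1: 4.5 kHz, 9.5 kHz.
k=2: 11.5 kHz, 16.5 kHz.
k=3: 18.5 kHz, 23.5 kHz.
Within [9.5 kHz, 17 kHz]: 9.5 kHz, 11.5 kHz, 16.5 kHz.

9.5 kHz, 11.5 kHz, 16.5 kHz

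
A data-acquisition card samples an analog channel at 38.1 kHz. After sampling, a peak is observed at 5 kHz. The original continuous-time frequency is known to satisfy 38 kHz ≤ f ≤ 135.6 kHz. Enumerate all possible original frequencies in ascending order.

Frequencies that alias to 5 kHz are k·fs ± 5 kHz for integer k ≥ 0.
k=0: 5 kHz.
k=1: 33.1 kHz, 43.1 kHz.
k=2: 71.2 kHz, 81.2 kHz.
k=3: 109.3 kHz, 119.3 kHz.
k=4: 147.4 kHz, 157.4 kHz.
Within [38 kHz, 135.6 kHz]: 43.1 kHz, 71.2 kHz, 81.2 kHz, 109.3 kHz, 119.3 kHz.

43.1 kHz, 71.2 kHz, 81.2 kHz, 109.3 kHz, 119.3 kHz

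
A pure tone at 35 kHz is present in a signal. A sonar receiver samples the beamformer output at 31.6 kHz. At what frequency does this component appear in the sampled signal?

3.4 kHz

35 kHz mod fs = 3.4 kHz.
3.4 kHz ≤ fs/2 = 15.8 kHz, appears at 3.4 kHz.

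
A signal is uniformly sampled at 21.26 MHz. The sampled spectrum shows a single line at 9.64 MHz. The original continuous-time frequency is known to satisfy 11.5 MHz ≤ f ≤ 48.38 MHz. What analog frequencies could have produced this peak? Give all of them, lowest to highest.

11.62 MHz, 30.9 MHz, 32.88 MHz

Frequencies that alias to 9.64 MHz are k·fs ± 9.64 MHz for integer k ≥ 0.
k=0: 9.64 MHz.
k=1: 11.62 MHz, 30.9 MHz.
k=2: 32.88 MHz, 52.16 MHz.
k=3: 54.14 MHz, 73.42 MHz.
Within [11.5 MHz, 48.38 MHz]: 11.62 MHz, 30.9 MHz, 32.88 MHz.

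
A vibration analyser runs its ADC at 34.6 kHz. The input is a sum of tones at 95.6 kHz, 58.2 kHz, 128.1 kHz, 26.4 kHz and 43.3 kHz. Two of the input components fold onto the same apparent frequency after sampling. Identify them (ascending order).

fs/2 = 17.3 kHz.
95.6 kHz mod fs = 26.4 kHz.
26.4 kHz > fs/2 = 17.3 kHz, folds to fs − 26.4 kHz = 8.2 kHz.
58.2 kHz mod fs = 23.6 kHz.
23.6 kHz > fs/2 = 17.3 kHz, folds to fs − 23.6 kHz = 11 kHz.
128.1 kHz mod fs = 24.3 kHz.
24.3 kHz > fs/2 = 17.3 kHz, folds to fs − 24.3 kHz = 10.3 kHz.
26.4 kHz > fs/2 = 17.3 kHz, folds to fs − 26.4 kHz = 8.2 kHz.
43.3 kHz mod fs = 8.7 kHz.
8.7 kHz ≤ fs/2 = 17.3 kHz, appears at 8.7 kHz.
26.4 kHz and 95.6 kHz both map to 8.2 kHz.

26.4 kHz, 95.6 kHz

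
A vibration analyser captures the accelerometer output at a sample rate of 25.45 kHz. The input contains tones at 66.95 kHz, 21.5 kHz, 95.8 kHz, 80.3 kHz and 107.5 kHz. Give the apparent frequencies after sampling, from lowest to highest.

fs/2 = 12.725 kHz.
66.95 kHz mod fs = 16.05 kHz.
16.05 kHz > fs/2 = 12.725 kHz, folds to fs − 16.05 kHz = 9.4 kHz.
21.5 kHz > fs/2 = 12.725 kHz, folds to fs − 21.5 kHz = 3.95 kHz.
95.8 kHz mod fs = 19.45 kHz.
19.45 kHz > fs/2 = 12.725 kHz, folds to fs − 19.45 kHz = 6 kHz.
80.3 kHz mod fs = 3.95 kHz.
3.95 kHz ≤ fs/2 = 12.725 kHz, appears at 3.95 kHz.
107.5 kHz mod fs = 5.7 kHz.
5.7 kHz ≤ fs/2 = 12.725 kHz, appears at 5.7 kHz.
Distinct values: {3.95 kHz, 5.7 kHz, 6 kHz, 9.4 kHz}.

3.95 kHz, 5.7 kHz, 6 kHz, 9.4 kHz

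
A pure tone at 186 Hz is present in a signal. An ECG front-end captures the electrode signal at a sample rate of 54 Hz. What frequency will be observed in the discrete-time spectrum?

186 Hz mod fs = 24 Hz.
24 Hz ≤ fs/2 = 27 Hz, appears at 24 Hz.

24 Hz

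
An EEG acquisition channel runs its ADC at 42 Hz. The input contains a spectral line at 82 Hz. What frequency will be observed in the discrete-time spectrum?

82 Hz mod fs = 40 Hz.
40 Hz > fs/2 = 21 Hz, folds to fs − 40 Hz = 2 Hz.

2 Hz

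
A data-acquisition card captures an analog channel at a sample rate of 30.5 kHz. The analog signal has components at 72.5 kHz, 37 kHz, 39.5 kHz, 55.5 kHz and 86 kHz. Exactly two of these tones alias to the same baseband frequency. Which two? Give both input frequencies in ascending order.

55.5 kHz, 86 kHz

fs/2 = 15.25 kHz.
72.5 kHz mod fs = 11.5 kHz.
11.5 kHz ≤ fs/2 = 15.25 kHz, appears at 11.5 kHz.
37 kHz mod fs = 6.5 kHz.
6.5 kHz ≤ fs/2 = 15.25 kHz, appears at 6.5 kHz.
39.5 kHz mod fs = 9 kHz.
9 kHz ≤ fs/2 = 15.25 kHz, appears at 9 kHz.
55.5 kHz mod fs = 25 kHz.
25 kHz > fs/2 = 15.25 kHz, folds to fs − 25 kHz = 5.5 kHz.
86 kHz mod fs = 25 kHz.
25 kHz > fs/2 = 15.25 kHz, folds to fs − 25 kHz = 5.5 kHz.
55.5 kHz and 86 kHz both map to 5.5 kHz.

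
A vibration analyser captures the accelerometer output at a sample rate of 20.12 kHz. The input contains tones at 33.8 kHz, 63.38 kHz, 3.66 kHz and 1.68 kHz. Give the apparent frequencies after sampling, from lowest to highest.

1.68 kHz, 3.02 kHz, 3.66 kHz, 6.44 kHz

fs/2 = 10.06 kHz.
33.8 kHz mod fs = 13.68 kHz.
13.68 kHz > fs/2 = 10.06 kHz, folds to fs − 13.68 kHz = 6.44 kHz.
63.38 kHz mod fs = 3.02 kHz.
3.02 kHz ≤ fs/2 = 10.06 kHz, appears at 3.02 kHz.
3.66 kHz ≤ fs/2 = 10.06 kHz, passes unchanged.
1.68 kHz ≤ fs/2 = 10.06 kHz, passes unchanged.
Distinct values: {1.68 kHz, 3.02 kHz, 3.66 kHz, 6.44 kHz}.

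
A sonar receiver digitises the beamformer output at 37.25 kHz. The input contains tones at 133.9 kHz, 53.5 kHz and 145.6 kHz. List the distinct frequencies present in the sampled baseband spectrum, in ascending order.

3.4 kHz, 15.1 kHz, 16.25 kHz

fs/2 = 18.625 kHz.
133.9 kHz mod fs = 22.15 kHz.
22.15 kHz > fs/2 = 18.625 kHz, folds to fs − 22.15 kHz = 15.1 kHz.
53.5 kHz mod fs = 16.25 kHz.
16.25 kHz ≤ fs/2 = 18.625 kHz, appears at 16.25 kHz.
145.6 kHz mod fs = 33.85 kHz.
33.85 kHz > fs/2 = 18.625 kHz, folds to fs − 33.85 kHz = 3.4 kHz.
Distinct values: {3.4 kHz, 15.1 kHz, 16.25 kHz}.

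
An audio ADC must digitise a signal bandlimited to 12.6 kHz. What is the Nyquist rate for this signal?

25.2 kHz

Nyquist rate = 2 × 12.6 kHz = 25.2 kHz.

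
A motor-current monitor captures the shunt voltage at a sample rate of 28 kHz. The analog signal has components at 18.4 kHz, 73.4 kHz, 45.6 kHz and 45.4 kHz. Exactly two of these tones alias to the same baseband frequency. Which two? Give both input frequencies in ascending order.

fs/2 = 14 kHz.
18.4 kHz > fs/2 = 14 kHz, folds to fs − 18.4 kHz = 9.6 kHz.
73.4 kHz mod fs = 17.4 kHz.
17.4 kHz > fs/2 = 14 kHz, folds to fs − 17.4 kHz = 10.6 kHz.
45.6 kHz mod fs = 17.6 kHz.
17.6 kHz > fs/2 = 14 kHz, folds to fs − 17.6 kHz = 10.4 kHz.
45.4 kHz mod fs = 17.4 kHz.
17.4 kHz > fs/2 = 14 kHz, folds to fs − 17.4 kHz = 10.6 kHz.
45.4 kHz and 73.4 kHz both map to 10.6 kHz.

45.4 kHz, 73.4 kHz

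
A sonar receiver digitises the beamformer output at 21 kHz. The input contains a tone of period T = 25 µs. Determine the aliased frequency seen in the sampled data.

T = 25 µs → f = 1/T = 40 kHz.
40 kHz mod fs = 19 kHz.
19 kHz > fs/2 = 10.5 kHz, folds to fs − 19 kHz = 2 kHz.

2 kHz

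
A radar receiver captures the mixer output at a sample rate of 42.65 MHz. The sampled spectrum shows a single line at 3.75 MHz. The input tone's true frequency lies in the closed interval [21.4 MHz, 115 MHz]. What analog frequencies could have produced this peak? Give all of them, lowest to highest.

38.9 MHz, 46.4 MHz, 81.55 MHz, 89.05 MHz

Frequencies that alias to 3.75 MHz are k·fs ± 3.75 MHz for integer k ≥ 0.
k=0: 3.75 MHz.
k=1: 38.9 MHz, 46.4 MHz.
k=2: 81.55 MHz, 89.05 MHz.
k=3: 124.2 MHz, 131.7 MHz.
Within [21.4 MHz, 115 MHz]: 38.9 MHz, 46.4 MHz, 81.55 MHz, 89.05 MHz.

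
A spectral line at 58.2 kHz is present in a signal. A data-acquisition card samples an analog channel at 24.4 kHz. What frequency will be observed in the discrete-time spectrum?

58.2 kHz mod fs = 9.4 kHz.
9.4 kHz ≤ fs/2 = 12.2 kHz, appears at 9.4 kHz.

9.4 kHz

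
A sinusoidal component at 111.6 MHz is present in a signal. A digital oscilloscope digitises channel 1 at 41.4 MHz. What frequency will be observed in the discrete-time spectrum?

111.6 MHz mod fs = 28.8 MHz.
28.8 MHz > fs/2 = 20.7 MHz, folds to fs − 28.8 MHz = 12.6 MHz.

12.6 MHz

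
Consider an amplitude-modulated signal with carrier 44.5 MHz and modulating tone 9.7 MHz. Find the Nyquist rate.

AM sidebands sit at fc ± fm = 34.8 MHz and 54.2 MHz.
Highest-frequency component: 54.2 MHz.
Nyquist rate = 2 × 54.2 MHz = 108.4 MHz.

108.4 MHz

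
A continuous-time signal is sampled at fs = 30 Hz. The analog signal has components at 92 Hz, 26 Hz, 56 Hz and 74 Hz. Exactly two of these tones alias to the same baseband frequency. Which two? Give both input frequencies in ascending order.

fs/2 = 15 Hz.
92 Hz mod fs = 2 Hz.
2 Hz ≤ fs/2 = 15 Hz, appears at 2 Hz.
26 Hz > fs/2 = 15 Hz, folds to fs − 26 Hz = 4 Hz.
56 Hz mod fs = 26 Hz.
26 Hz > fs/2 = 15 Hz, folds to fs − 26 Hz = 4 Hz.
74 Hz mod fs = 14 Hz.
14 Hz ≤ fs/2 = 15 Hz, appears at 14 Hz.
26 Hz and 56 Hz both map to 4 Hz.

26 Hz, 56 Hz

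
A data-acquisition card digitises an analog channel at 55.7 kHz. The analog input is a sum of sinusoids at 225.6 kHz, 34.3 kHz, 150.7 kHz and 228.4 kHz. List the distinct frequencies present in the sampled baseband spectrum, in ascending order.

2.8 kHz, 5.6 kHz, 16.4 kHz, 21.4 kHz

fs/2 = 27.85 kHz.
225.6 kHz mod fs = 2.8 kHz.
2.8 kHz ≤ fs/2 = 27.85 kHz, appears at 2.8 kHz.
34.3 kHz > fs/2 = 27.85 kHz, folds to fs − 34.3 kHz = 21.4 kHz.
150.7 kHz mod fs = 39.3 kHz.
39.3 kHz > fs/2 = 27.85 kHz, folds to fs − 39.3 kHz = 16.4 kHz.
228.4 kHz mod fs = 5.6 kHz.
5.6 kHz ≤ fs/2 = 27.85 kHz, appears at 5.6 kHz.
Distinct values: {2.8 kHz, 5.6 kHz, 16.4 kHz, 21.4 kHz}.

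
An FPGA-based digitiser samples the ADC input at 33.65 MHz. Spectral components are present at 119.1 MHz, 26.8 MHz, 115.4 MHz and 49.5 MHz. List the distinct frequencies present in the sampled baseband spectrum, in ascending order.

6.85 MHz, 14.45 MHz, 15.5 MHz, 15.85 MHz

fs/2 = 16.825 MHz.
119.1 MHz mod fs = 18.15 MHz.
18.15 MHz > fs/2 = 16.825 MHz, folds to fs − 18.15 MHz = 15.5 MHz.
26.8 MHz > fs/2 = 16.825 MHz, folds to fs − 26.8 MHz = 6.85 MHz.
115.4 MHz mod fs = 14.45 MHz.
14.45 MHz ≤ fs/2 = 16.825 MHz, appears at 14.45 MHz.
49.5 MHz mod fs = 15.85 MHz.
15.85 MHz ≤ fs/2 = 16.825 MHz, appears at 15.85 MHz.
Distinct values: {6.85 MHz, 14.45 MHz, 15.5 MHz, 15.85 MHz}.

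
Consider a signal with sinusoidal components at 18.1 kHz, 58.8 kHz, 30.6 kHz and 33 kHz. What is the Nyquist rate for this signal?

117.6 kHz

Highest-frequency component: 58.8 kHz.
Nyquist rate = 2 × 58.8 kHz = 117.6 kHz.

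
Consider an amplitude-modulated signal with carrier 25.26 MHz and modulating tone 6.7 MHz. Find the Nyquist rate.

63.92 MHz

AM sidebands sit at fc ± fm = 18.56 MHz and 31.96 MHz.
Highest-frequency component: 31.96 MHz.
Nyquist rate = 2 × 31.96 MHz = 63.92 MHz.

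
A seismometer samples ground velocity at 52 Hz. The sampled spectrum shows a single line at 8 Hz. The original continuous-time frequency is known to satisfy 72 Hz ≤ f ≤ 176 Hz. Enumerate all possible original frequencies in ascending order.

Frequencies that alias to 8 Hz are k·fs ± 8 Hz for integer k ≥ 0.
k=0: 8 Hz.
k=1: 44 Hz, 60 Hz.
k=2: 96 Hz, 112 Hz.
k=3: 148 Hz, 164 Hz.
k=4: 200 Hz, 216 Hz.
Within [72 Hz, 176 Hz]: 96 Hz, 112 Hz, 148 Hz, 164 Hz.

96 Hz, 112 Hz, 148 Hz, 164 Hz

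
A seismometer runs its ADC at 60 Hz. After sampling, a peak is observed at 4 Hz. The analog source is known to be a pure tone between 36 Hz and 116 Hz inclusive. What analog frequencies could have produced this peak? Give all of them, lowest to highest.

56 Hz, 64 Hz, 116 Hz

Frequencies that alias to 4 Hz are k·fs ± 4 Hz for integer k ≥ 0.
k=0: 4 Hz.
k=1: 56 Hz, 64 Hz.
k=2: 116 Hz, 124 Hz.
k=3: 176 Hz, 184 Hz.
Within [36 Hz, 116 Hz]: 56 Hz, 64 Hz, 116 Hz.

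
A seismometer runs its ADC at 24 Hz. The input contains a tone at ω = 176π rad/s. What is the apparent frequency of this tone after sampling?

8 Hz

ω = 176π rad/s → f = ω/(2π) = 88 Hz.
88 Hz mod fs = 16 Hz.
16 Hz > fs/2 = 12 Hz, folds to fs − 16 Hz = 8 Hz.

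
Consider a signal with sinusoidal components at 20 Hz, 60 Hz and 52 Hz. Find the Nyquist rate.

Highest-frequency component: 60 Hz.
Nyquist rate = 2 × 60 Hz = 120 Hz.

120 Hz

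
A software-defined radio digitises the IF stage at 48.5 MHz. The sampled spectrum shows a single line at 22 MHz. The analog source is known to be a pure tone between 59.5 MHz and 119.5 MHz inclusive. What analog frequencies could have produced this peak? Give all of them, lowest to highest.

Frequencies that alias to 22 MHz are k·fs ± 22 MHz for integer k ≥ 0.
k=0: 22 MHz.
k=1: 26.5 MHz, 70.5 MHz.
k=2: 75 MHz, 119 MHz.
k=3: 123.5 MHz, 167.5 MHz.
Within [59.5 MHz, 119.5 MHz]: 70.5 MHz, 75 MHz, 119 MHz.

70.5 MHz, 75 MHz, 119 MHz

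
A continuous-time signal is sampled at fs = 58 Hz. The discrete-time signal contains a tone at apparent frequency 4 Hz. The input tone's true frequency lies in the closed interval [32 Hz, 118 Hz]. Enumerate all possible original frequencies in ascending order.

54 Hz, 62 Hz, 112 Hz

Frequencies that alias to 4 Hz are k·fs ± 4 Hz for integer k ≥ 0.
k=0: 4 Hz.
k=1: 54 Hz, 62 Hz.
k=2: 112 Hz, 120 Hz.
k=3: 170 Hz, 178 Hz.
Within [32 Hz, 118 Hz]: 54 Hz, 62 Hz, 112 Hz.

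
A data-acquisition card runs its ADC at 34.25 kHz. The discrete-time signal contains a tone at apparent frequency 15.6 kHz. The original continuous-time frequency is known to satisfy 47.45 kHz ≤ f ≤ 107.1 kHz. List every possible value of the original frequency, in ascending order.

Frequencies that alias to 15.6 kHz are k·fs ± 15.6 kHz for integer k ≥ 0.
k=0: 15.6 kHz.
k=1: 18.65 kHz, 49.85 kHz.
k=2: 52.9 kHz, 84.1 kHz.
k=3: 87.15 kHz, 118.35 kHz.
k=4: 121.4 kHz, 152.6 kHz.
Within [47.45 kHz, 107.1 kHz]: 49.85 kHz, 52.9 kHz, 84.1 kHz, 87.15 kHz.

49.85 kHz, 52.9 kHz, 84.1 kHz, 87.15 kHz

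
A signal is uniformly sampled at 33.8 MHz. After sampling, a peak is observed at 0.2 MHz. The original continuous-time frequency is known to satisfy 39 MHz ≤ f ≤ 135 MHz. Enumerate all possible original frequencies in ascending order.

Frequencies that alias to 0.2 MHz are k·fs ± 0.2 MHz for integer k ≥ 0.
k=0: 0.2 MHz.
k=1: 33.6 MHz, 34 MHz.
k=2: 67.4 MHz, 67.8 MHz.
k=3: 101.2 MHz, 101.6 MHz.
k=4: 135 MHz, 135.4 MHz.
k=5: 168.8 MHz, 169.2 MHz.
Within [39 MHz, 135 MHz]: 67.4 MHz, 67.8 MHz, 101.2 MHz, 101.6 MHz, 135 MHz.

67.4 MHz, 67.8 MHz, 101.2 MHz, 101.6 MHz, 135 MHz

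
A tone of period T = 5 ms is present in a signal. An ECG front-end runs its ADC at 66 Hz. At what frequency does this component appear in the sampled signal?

T = 5 ms → f = 1/T = 200 Hz.
200 Hz mod fs = 2 Hz.
2 Hz ≤ fs/2 = 33 Hz, appears at 2 Hz.

2 Hz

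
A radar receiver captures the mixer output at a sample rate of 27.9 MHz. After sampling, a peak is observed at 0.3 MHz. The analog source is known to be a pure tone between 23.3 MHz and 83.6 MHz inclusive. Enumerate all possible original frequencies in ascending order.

Frequencies that alias to 0.3 MHz are k·fs ± 0.3 MHz for integer k ≥ 0.
k=0: 0.3 MHz.
k=1: 27.6 MHz, 28.2 MHz.
k=2: 55.5 MHz, 56.1 MHz.
k=3: 83.4 MHz, 84 MHz.
k=4: 111.3 MHz, 111.9 MHz.
Within [23.3 MHz, 83.6 MHz]: 27.6 MHz, 28.2 MHz, 55.5 MHz, 56.1 MHz, 83.4 MHz.

27.6 MHz, 28.2 MHz, 55.5 MHz, 56.1 MHz, 83.4 MHz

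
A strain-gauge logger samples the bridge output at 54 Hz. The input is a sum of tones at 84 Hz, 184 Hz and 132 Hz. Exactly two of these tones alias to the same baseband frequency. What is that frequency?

fs/2 = 27 Hz.
84 Hz mod fs = 30 Hz.
30 Hz > fs/2 = 27 Hz, folds to fs − 30 Hz = 24 Hz.
184 Hz mod fs = 22 Hz.
22 Hz ≤ fs/2 = 27 Hz, appears at 22 Hz.
132 Hz mod fs = 24 Hz.
24 Hz ≤ fs/2 = 27 Hz, appears at 24 Hz.
84 Hz and 132 Hz both map to 24 Hz.

24 Hz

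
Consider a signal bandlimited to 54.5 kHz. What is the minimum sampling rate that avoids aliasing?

109 kHz

Nyquist rate = 2 × 54.5 kHz = 109 kHz.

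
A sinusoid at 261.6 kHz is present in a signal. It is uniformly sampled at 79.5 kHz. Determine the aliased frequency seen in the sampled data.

261.6 kHz mod fs = 23.1 kHz.
23.1 kHz ≤ fs/2 = 39.75 kHz, appears at 23.1 kHz.

23.1 kHz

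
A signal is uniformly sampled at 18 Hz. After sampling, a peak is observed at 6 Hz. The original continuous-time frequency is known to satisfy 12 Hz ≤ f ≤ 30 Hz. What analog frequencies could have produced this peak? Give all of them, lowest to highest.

12 Hz, 24 Hz, 30 Hz

Frequencies that alias to 6 Hz are k·fs ± 6 Hz for integer k ≥ 0.
k=0: 6 Hz.
k=1: 12 Hz, 24 Hz.
k=2: 30 Hz, 42 Hz.
k=3: 48 Hz, 60 Hz.
Within [12 Hz, 30 Hz]: 12 Hz, 24 Hz, 30 Hz.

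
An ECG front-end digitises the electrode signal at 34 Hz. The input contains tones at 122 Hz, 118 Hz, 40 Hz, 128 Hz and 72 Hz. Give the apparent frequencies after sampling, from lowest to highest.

fs/2 = 17 Hz.
122 Hz mod fs = 20 Hz.
20 Hz > fs/2 = 17 Hz, folds to fs − 20 Hz = 14 Hz.
118 Hz mod fs = 16 Hz.
16 Hz ≤ fs/2 = 17 Hz, appears at 16 Hz.
40 Hz mod fs = 6 Hz.
6 Hz ≤ fs/2 = 17 Hz, appears at 6 Hz.
128 Hz mod fs = 26 Hz.
26 Hz > fs/2 = 17 Hz, folds to fs − 26 Hz = 8 Hz.
72 Hz mod fs = 4 Hz.
4 Hz ≤ fs/2 = 17 Hz, appears at 4 Hz.
Distinct values: {4 Hz, 6 Hz, 8 Hz, 14 Hz, 16 Hz}.

4 Hz, 6 Hz, 8 Hz, 14 Hz, 16 Hz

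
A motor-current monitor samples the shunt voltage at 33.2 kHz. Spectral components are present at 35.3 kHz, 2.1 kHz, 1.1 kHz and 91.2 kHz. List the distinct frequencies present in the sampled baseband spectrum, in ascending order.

fs/2 = 16.6 kHz.
35.3 kHz mod fs = 2.1 kHz.
2.1 kHz ≤ fs/2 = 16.6 kHz, appears at 2.1 kHz.
2.1 kHz ≤ fs/2 = 16.6 kHz, passes unchanged.
1.1 kHz ≤ fs/2 = 16.6 kHz, passes unchanged.
91.2 kHz mod fs = 24.8 kHz.
24.8 kHz > fs/2 = 16.6 kHz, folds to fs − 24.8 kHz = 8.4 kHz.
Distinct values: {1.1 kHz, 2.1 kHz, 8.4 kHz}.

1.1 kHz, 2.1 kHz, 8.4 kHz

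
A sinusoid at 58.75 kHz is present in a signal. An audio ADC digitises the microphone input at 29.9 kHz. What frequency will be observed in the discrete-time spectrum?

58.75 kHz mod fs = 28.85 kHz.
28.85 kHz > fs/2 = 14.95 kHz, folds to fs − 28.85 kHz = 1.05 kHz.

1.05 kHz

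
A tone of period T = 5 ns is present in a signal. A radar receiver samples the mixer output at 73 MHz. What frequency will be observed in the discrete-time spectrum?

T = 5 ns → f = 1/T = 200 MHz.
200 MHz mod fs = 54 MHz.
54 MHz > fs/2 = 36.5 MHz, folds to fs − 54 MHz = 19 MHz.

19 MHz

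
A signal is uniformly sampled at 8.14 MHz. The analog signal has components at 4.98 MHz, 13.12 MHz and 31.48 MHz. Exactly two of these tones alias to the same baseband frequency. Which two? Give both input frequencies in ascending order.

4.98 MHz, 13.12 MHz

fs/2 = 4.07 MHz.
4.98 MHz > fs/2 = 4.07 MHz, folds to fs − 4.98 MHz = 3.16 MHz.
13.12 MHz mod fs = 4.98 MHz.
4.98 MHz > fs/2 = 4.07 MHz, folds to fs − 4.98 MHz = 3.16 MHz.
31.48 MHz mod fs = 7.06 MHz.
7.06 MHz > fs/2 = 4.07 MHz, folds to fs − 7.06 MHz = 1.08 MHz.
4.98 MHz and 13.12 MHz both map to 3.16 MHz.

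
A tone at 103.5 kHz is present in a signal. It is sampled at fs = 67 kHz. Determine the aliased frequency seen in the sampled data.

30.5 kHz

103.5 kHz mod fs = 36.5 kHz.
36.5 kHz > fs/2 = 33.5 kHz, folds to fs − 36.5 kHz = 30.5 kHz.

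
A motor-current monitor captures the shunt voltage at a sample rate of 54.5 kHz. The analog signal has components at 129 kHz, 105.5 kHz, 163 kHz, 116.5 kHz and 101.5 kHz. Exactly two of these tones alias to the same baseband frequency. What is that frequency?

fs/2 = 27.25 kHz.
129 kHz mod fs = 20 kHz.
20 kHz ≤ fs/2 = 27.25 kHz, appears at 20 kHz.
105.5 kHz mod fs = 51 kHz.
51 kHz > fs/2 = 27.25 kHz, folds to fs − 51 kHz = 3.5 kHz.
163 kHz mod fs = 54 kHz.
54 kHz > fs/2 = 27.25 kHz, folds to fs − 54 kHz = 0.5 kHz.
116.5 kHz mod fs = 7.5 kHz.
7.5 kHz ≤ fs/2 = 27.25 kHz, appears at 7.5 kHz.
101.5 kHz mod fs = 47 kHz.
47 kHz > fs/2 = 27.25 kHz, folds to fs − 47 kHz = 7.5 kHz.
101.5 kHz and 116.5 kHz both map to 7.5 kHz.

7.5 kHz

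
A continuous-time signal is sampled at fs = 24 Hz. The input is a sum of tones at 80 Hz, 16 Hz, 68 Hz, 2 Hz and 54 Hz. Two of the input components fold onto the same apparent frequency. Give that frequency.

8 Hz

fs/2 = 12 Hz.
80 Hz mod fs = 8 Hz.
8 Hz ≤ fs/2 = 12 Hz, appears at 8 Hz.
16 Hz > fs/2 = 12 Hz, folds to fs − 16 Hz = 8 Hz.
68 Hz mod fs = 20 Hz.
20 Hz > fs/2 = 12 Hz, folds to fs − 20 Hz = 4 Hz.
2 Hz ≤ fs/2 = 12 Hz, passes unchanged.
54 Hz mod fs = 6 Hz.
6 Hz ≤ fs/2 = 12 Hz, appears at 6 Hz.
16 Hz and 80 Hz both map to 8 Hz.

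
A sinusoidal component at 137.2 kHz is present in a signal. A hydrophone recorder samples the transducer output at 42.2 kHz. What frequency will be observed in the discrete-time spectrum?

10.6 kHz

137.2 kHz mod fs = 10.6 kHz.
10.6 kHz ≤ fs/2 = 21.1 kHz, appears at 10.6 kHz.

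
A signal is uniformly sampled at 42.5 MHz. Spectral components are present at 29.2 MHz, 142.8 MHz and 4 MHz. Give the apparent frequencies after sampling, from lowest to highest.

fs/2 = 21.25 MHz.
29.2 MHz > fs/2 = 21.25 MHz, folds to fs − 29.2 MHz = 13.3 MHz.
142.8 MHz mod fs = 15.3 MHz.
15.3 MHz ≤ fs/2 = 21.25 MHz, appears at 15.3 MHz.
4 MHz ≤ fs/2 = 21.25 MHz, passes unchanged.
Distinct values: {4 MHz, 13.3 MHz, 15.3 MHz}.

4 MHz, 13.3 MHz, 15.3 MHz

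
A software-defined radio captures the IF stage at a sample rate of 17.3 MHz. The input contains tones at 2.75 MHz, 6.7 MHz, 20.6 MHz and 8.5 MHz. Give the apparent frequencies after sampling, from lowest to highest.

2.75 MHz, 3.3 MHz, 6.7 MHz, 8.5 MHz

fs/2 = 8.65 MHz.
2.75 MHz ≤ fs/2 = 8.65 MHz, passes unchanged.
6.7 MHz ≤ fs/2 = 8.65 MHz, passes unchanged.
20.6 MHz mod fs = 3.3 MHz.
3.3 MHz ≤ fs/2 = 8.65 MHz, appears at 3.3 MHz.
8.5 MHz ≤ fs/2 = 8.65 MHz, passes unchanged.
Distinct values: {2.75 MHz, 3.3 MHz, 6.7 MHz, 8.5 MHz}.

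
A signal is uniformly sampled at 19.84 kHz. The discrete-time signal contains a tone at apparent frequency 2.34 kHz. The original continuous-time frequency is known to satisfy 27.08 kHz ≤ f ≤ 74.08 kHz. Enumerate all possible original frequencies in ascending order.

37.34 kHz, 42.02 kHz, 57.18 kHz, 61.86 kHz

Frequencies that alias to 2.34 kHz are k·fs ± 2.34 kHz for integer k ≥ 0.
k=0: 2.34 kHz.
k=1: 17.5 kHz, 22.18 kHz.
k=2: 37.34 kHz, 42.02 kHz.
k=3: 57.18 kHz, 61.86 kHz.
k=4: 77.02 kHz, 81.7 kHz.
Within [27.08 kHz, 74.08 kHz]: 37.34 kHz, 42.02 kHz, 57.18 kHz, 61.86 kHz.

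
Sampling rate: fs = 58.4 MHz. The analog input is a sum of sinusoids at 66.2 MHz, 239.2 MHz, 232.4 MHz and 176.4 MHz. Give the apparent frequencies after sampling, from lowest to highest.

fs/2 = 29.2 MHz.
66.2 MHz mod fs = 7.8 MHz.
7.8 MHz ≤ fs/2 = 29.2 MHz, appears at 7.8 MHz.
239.2 MHz mod fs = 5.6 MHz.
5.6 MHz ≤ fs/2 = 29.2 MHz, appears at 5.6 MHz.
232.4 MHz mod fs = 57.2 MHz.
57.2 MHz > fs/2 = 29.2 MHz, folds to fs − 57.2 MHz = 1.2 MHz.
176.4 MHz mod fs = 1.2 MHz.
1.2 MHz ≤ fs/2 = 29.2 MHz, appears at 1.2 MHz.
Distinct values: {1.2 MHz, 5.6 MHz, 7.8 MHz}.

1.2 MHz, 5.6 MHz, 7.8 MHz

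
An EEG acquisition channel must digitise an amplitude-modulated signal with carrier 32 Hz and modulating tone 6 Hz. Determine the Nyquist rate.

AM sidebands sit at fc ± fm = 26 Hz and 38 Hz.
Highest-frequency component: 38 Hz.
Nyquist rate = 2 × 38 Hz = 76 Hz.

76 Hz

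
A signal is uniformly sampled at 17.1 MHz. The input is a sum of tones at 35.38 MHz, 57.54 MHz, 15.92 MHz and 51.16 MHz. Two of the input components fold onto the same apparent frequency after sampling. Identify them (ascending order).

15.92 MHz, 35.38 MHz

fs/2 = 8.55 MHz.
35.38 MHz mod fs = 1.18 MHz.
1.18 MHz ≤ fs/2 = 8.55 MHz, appears at 1.18 MHz.
57.54 MHz mod fs = 6.24 MHz.
6.24 MHz ≤ fs/2 = 8.55 MHz, appears at 6.24 MHz.
15.92 MHz > fs/2 = 8.55 MHz, folds to fs − 15.92 MHz = 1.18 MHz.
51.16 MHz mod fs = 16.96 MHz.
16.96 MHz > fs/2 = 8.55 MHz, folds to fs − 16.96 MHz = 0.14 MHz.
15.92 MHz and 35.38 MHz both map to 1.18 MHz.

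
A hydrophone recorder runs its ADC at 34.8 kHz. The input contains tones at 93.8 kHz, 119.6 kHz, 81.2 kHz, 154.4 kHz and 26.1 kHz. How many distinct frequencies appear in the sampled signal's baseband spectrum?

4

fs/2 = 17.4 kHz.
93.8 kHz mod fs = 24.2 kHz.
24.2 kHz > fs/2 = 17.4 kHz, folds to fs − 24.2 kHz = 10.6 kHz.
119.6 kHz mod fs = 15.2 kHz.
15.2 kHz ≤ fs/2 = 17.4 kHz, appears at 15.2 kHz.
81.2 kHz mod fs = 11.6 kHz.
11.6 kHz ≤ fs/2 = 17.4 kHz, appears at 11.6 kHz.
154.4 kHz mod fs = 15.2 kHz.
15.2 kHz ≤ fs/2 = 17.4 kHz, appears at 15.2 kHz.
26.1 kHz > fs/2 = 17.4 kHz, folds to fs − 26.1 kHz = 8.7 kHz.
Distinct values: {8.7 kHz, 10.6 kHz, 11.6 kHz, 15.2 kHz} → 4.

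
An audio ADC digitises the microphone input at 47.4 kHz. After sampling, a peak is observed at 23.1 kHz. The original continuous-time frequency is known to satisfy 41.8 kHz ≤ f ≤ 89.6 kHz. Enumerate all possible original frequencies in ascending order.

Frequencies that alias to 23.1 kHz are k·fs ± 23.1 kHz for integer k ≥ 0.
k=0: 23.1 kHz.
k=1: 24.3 kHz, 70.5 kHz.
k=2: 71.7 kHz, 117.9 kHz.
k=3: 119.1 kHz, 165.3 kHz.
Within [41.8 kHz, 89.6 kHz]: 70.5 kHz, 71.7 kHz.

70.5 kHz, 71.7 kHz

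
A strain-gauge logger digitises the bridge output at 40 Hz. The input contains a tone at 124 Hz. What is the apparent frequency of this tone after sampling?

124 Hz mod fs = 4 Hz.
4 Hz ≤ fs/2 = 20 Hz, appears at 4 Hz.

4 Hz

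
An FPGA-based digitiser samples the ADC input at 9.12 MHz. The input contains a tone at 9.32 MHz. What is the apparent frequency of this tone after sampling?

9.32 MHz mod fs = 0.2 MHz.
0.2 MHz ≤ fs/2 = 4.56 MHz, appears at 0.2 MHz.

0.2 MHz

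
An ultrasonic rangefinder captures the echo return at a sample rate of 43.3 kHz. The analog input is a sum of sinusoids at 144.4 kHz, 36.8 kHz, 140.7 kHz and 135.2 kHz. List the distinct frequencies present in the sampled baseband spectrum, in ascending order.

fs/2 = 21.65 kHz.
144.4 kHz mod fs = 14.5 kHz.
14.5 kHz ≤ fs/2 = 21.65 kHz, appears at 14.5 kHz.
36.8 kHz > fs/2 = 21.65 kHz, folds to fs − 36.8 kHz = 6.5 kHz.
140.7 kHz mod fs = 10.8 kHz.
10.8 kHz ≤ fs/2 = 21.65 kHz, appears at 10.8 kHz.
135.2 kHz mod fs = 5.3 kHz.
5.3 kHz ≤ fs/2 = 21.65 kHz, appears at 5.3 kHz.
Distinct values: {5.3 kHz, 6.5 kHz, 10.8 kHz, 14.5 kHz}.

5.3 kHz, 6.5 kHz, 10.8 kHz, 14.5 kHz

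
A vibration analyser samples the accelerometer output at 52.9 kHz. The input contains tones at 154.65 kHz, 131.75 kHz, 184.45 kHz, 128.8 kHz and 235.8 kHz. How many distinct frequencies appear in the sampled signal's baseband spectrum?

5

fs/2 = 26.45 kHz.
154.65 kHz mod fs = 48.85 kHz.
48.85 kHz > fs/2 = 26.45 kHz, folds to fs − 48.85 kHz = 4.05 kHz.
131.75 kHz mod fs = 25.95 kHz.
25.95 kHz ≤ fs/2 = 26.45 kHz, appears at 25.95 kHz.
184.45 kHz mod fs = 25.75 kHz.
25.75 kHz ≤ fs/2 = 26.45 kHz, appears at 25.75 kHz.
128.8 kHz mod fs = 23 kHz.
23 kHz ≤ fs/2 = 26.45 kHz, appears at 23 kHz.
235.8 kHz mod fs = 24.2 kHz.
24.2 kHz ≤ fs/2 = 26.45 kHz, appears at 24.2 kHz.
Distinct values: {4.05 kHz, 23 kHz, 24.2 kHz, 25.75 kHz, 25.95 kHz} → 5.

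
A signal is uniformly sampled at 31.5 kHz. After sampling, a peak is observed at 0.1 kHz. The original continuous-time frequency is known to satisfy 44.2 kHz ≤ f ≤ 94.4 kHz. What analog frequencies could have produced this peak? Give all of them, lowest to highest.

62.9 kHz, 63.1 kHz, 94.4 kHz

Frequencies that alias to 0.1 kHz are k·fs ± 0.1 kHz for integer k ≥ 0.
k=0: 0.1 kHz.
k=1: 31.4 kHz, 31.6 kHz.
k=2: 62.9 kHz, 63.1 kHz.
k=3: 94.4 kHz, 94.6 kHz.
k=4: 125.9 kHz, 126.1 kHz.
Within [44.2 kHz, 94.4 kHz]: 62.9 kHz, 63.1 kHz, 94.4 kHz.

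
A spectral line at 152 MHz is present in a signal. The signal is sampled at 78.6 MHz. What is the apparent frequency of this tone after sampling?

5.2 MHz

152 MHz mod fs = 73.4 MHz.
73.4 MHz > fs/2 = 39.3 MHz, folds to fs − 73.4 MHz = 5.2 MHz.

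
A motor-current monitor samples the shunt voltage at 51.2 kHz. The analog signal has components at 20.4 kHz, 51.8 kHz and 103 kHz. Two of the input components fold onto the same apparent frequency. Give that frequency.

0.6 kHz

fs/2 = 25.6 kHz.
20.4 kHz ≤ fs/2 = 25.6 kHz, passes unchanged.
51.8 kHz mod fs = 0.6 kHz.
0.6 kHz ≤ fs/2 = 25.6 kHz, appears at 0.6 kHz.
103 kHz mod fs = 0.6 kHz.
0.6 kHz ≤ fs/2 = 25.6 kHz, appears at 0.6 kHz.
51.8 kHz and 103 kHz both map to 0.6 kHz.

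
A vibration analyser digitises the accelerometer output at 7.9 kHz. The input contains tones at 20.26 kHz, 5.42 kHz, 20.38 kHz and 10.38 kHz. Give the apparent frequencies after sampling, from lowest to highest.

2.48 kHz, 3.32 kHz, 3.44 kHz

fs/2 = 3.95 kHz.
20.26 kHz mod fs = 4.46 kHz.
4.46 kHz > fs/2 = 3.95 kHz, folds to fs − 4.46 kHz = 3.44 kHz.
5.42 kHz > fs/2 = 3.95 kHz, folds to fs − 5.42 kHz = 2.48 kHz.
20.38 kHz mod fs = 4.58 kHz.
4.58 kHz > fs/2 = 3.95 kHz, folds to fs − 4.58 kHz = 3.32 kHz.
10.38 kHz mod fs = 2.48 kHz.
2.48 kHz ≤ fs/2 = 3.95 kHz, appears at 2.48 kHz.
Distinct values: {2.48 kHz, 3.32 kHz, 3.44 kHz}.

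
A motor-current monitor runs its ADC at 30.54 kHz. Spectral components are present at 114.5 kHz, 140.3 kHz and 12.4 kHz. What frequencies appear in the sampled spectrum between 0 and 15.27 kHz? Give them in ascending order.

fs/2 = 15.27 kHz.
114.5 kHz mod fs = 22.88 kHz.
22.88 kHz > fs/2 = 15.27 kHz, folds to fs − 22.88 kHz = 7.66 kHz.
140.3 kHz mod fs = 18.14 kHz.
18.14 kHz > fs/2 = 15.27 kHz, folds to fs − 18.14 kHz = 12.4 kHz.
12.4 kHz ≤ fs/2 = 15.27 kHz, passes unchanged.
Distinct values: {7.66 kHz, 12.4 kHz}.

7.66 kHz, 12.4 kHz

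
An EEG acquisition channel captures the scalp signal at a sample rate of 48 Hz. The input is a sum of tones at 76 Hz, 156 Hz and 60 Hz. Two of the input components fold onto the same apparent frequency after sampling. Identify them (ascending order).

60 Hz, 156 Hz

fs/2 = 24 Hz.
76 Hz mod fs = 28 Hz.
28 Hz > fs/2 = 24 Hz, folds to fs − 28 Hz = 20 Hz.
156 Hz mod fs = 12 Hz.
12 Hz ≤ fs/2 = 24 Hz, appears at 12 Hz.
60 Hz mod fs = 12 Hz.
12 Hz ≤ fs/2 = 24 Hz, appears at 12 Hz.
60 Hz and 156 Hz both map to 12 Hz.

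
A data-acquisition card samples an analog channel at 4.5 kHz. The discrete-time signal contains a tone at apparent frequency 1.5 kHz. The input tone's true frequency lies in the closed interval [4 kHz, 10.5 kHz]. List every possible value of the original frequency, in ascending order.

Frequencies that alias to 1.5 kHz are k·fs ± 1.5 kHz for integer k ≥ 0.
k=0: 1.5 kHz.
k=1: 3 kHz, 6 kHz.
k=2: 7.5 kHz, 10.5 kHz.
k=3: 12 kHz, 15 kHz.
Within [4 kHz, 10.5 kHz]: 6 kHz, 7.5 kHz, 10.5 kHz.

6 kHz, 7.5 kHz, 10.5 kHz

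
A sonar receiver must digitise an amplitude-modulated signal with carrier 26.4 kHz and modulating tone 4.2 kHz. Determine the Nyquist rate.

AM sidebands sit at fc ± fm = 22.2 kHz and 30.6 kHz.
Highest-frequency component: 30.6 kHz.
Nyquist rate = 2 × 30.6 kHz = 61.2 kHz.

61.2 kHz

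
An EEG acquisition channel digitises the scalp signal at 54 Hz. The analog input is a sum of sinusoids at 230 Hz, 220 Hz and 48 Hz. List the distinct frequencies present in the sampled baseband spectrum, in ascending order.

fs/2 = 27 Hz.
230 Hz mod fs = 14 Hz.
14 Hz ≤ fs/2 = 27 Hz, appears at 14 Hz.
220 Hz mod fs = 4 Hz.
4 Hz ≤ fs/2 = 27 Hz, appears at 4 Hz.
48 Hz > fs/2 = 27 Hz, folds to fs − 48 Hz = 6 Hz.
Distinct values: {4 Hz, 6 Hz, 14 Hz}.

4 Hz, 6 Hz, 14 Hz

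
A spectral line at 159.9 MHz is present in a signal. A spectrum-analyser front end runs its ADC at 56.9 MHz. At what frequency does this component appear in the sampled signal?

10.8 MHz

159.9 MHz mod fs = 46.1 MHz.
46.1 MHz > fs/2 = 28.45 MHz, folds to fs − 46.1 MHz = 10.8 MHz.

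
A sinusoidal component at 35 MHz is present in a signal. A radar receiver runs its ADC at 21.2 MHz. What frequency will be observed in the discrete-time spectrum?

7.4 MHz

35 MHz mod fs = 13.8 MHz.
13.8 MHz > fs/2 = 10.6 MHz, folds to fs − 13.8 MHz = 7.4 MHz.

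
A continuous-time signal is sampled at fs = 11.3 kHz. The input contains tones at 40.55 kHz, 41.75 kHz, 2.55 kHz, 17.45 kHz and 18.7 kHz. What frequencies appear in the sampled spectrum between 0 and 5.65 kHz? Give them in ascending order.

fs/2 = 5.65 kHz.
40.55 kHz mod fs = 6.65 kHz.
6.65 kHz > fs/2 = 5.65 kHz, folds to fs − 6.65 kHz = 4.65 kHz.
41.75 kHz mod fs = 7.85 kHz.
7.85 kHz > fs/2 = 5.65 kHz, folds to fs − 7.85 kHz = 3.45 kHz.
2.55 kHz ≤ fs/2 = 5.65 kHz, passes unchanged.
17.45 kHz mod fs = 6.15 kHz.
6.15 kHz > fs/2 = 5.65 kHz, folds to fs − 6.15 kHz = 5.15 kHz.
18.7 kHz mod fs = 7.4 kHz.
7.4 kHz > fs/2 = 5.65 kHz, folds to fs − 7.4 kHz = 3.9 kHz.
Distinct values: {2.55 kHz, 3.45 kHz, 3.9 kHz, 4.65 kHz, 5.15 kHz}.

2.55 kHz, 3.45 kHz, 3.9 kHz, 4.65 kHz, 5.15 kHz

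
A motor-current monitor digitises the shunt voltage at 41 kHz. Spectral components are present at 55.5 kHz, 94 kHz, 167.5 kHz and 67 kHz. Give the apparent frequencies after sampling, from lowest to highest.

3.5 kHz, 12 kHz, 14.5 kHz, 15 kHz

fs/2 = 20.5 kHz.
55.5 kHz mod fs = 14.5 kHz.
14.5 kHz ≤ fs/2 = 20.5 kHz, appears at 14.5 kHz.
94 kHz mod fs = 12 kHz.
12 kHz ≤ fs/2 = 20.5 kHz, appears at 12 kHz.
167.5 kHz mod fs = 3.5 kHz.
3.5 kHz ≤ fs/2 = 20.5 kHz, appears at 3.5 kHz.
67 kHz mod fs = 26 kHz.
26 kHz > fs/2 = 20.5 kHz, folds to fs − 26 kHz = 15 kHz.
Distinct values: {3.5 kHz, 12 kHz, 14.5 kHz, 15 kHz}.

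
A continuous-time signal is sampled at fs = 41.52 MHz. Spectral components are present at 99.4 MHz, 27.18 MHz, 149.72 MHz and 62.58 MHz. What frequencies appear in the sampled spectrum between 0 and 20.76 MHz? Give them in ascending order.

fs/2 = 20.76 MHz.
99.4 MHz mod fs = 16.36 MHz.
16.36 MHz ≤ fs/2 = 20.76 MHz, appears at 16.36 MHz.
27.18 MHz > fs/2 = 20.76 MHz, folds to fs − 27.18 MHz = 14.34 MHz.
149.72 MHz mod fs = 25.16 MHz.
25.16 MHz > fs/2 = 20.76 MHz, folds to fs − 25.16 MHz = 16.36 MHz.
62.58 MHz mod fs = 21.06 MHz.
21.06 MHz > fs/2 = 20.76 MHz, folds to fs − 21.06 MHz = 20.46 MHz.
Distinct values: {14.34 MHz, 16.36 MHz, 20.46 MHz}.

14.34 MHz, 16.36 MHz, 20.46 MHz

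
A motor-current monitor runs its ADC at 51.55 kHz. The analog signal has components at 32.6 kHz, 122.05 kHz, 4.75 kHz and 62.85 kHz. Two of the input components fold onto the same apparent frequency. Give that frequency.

18.95 kHz

fs/2 = 25.775 kHz.
32.6 kHz > fs/2 = 25.775 kHz, folds to fs − 32.6 kHz = 18.95 kHz.
122.05 kHz mod fs = 18.95 kHz.
18.95 kHz ≤ fs/2 = 25.775 kHz, appears at 18.95 kHz.
4.75 kHz ≤ fs/2 = 25.775 kHz, passes unchanged.
62.85 kHz mod fs = 11.3 kHz.
11.3 kHz ≤ fs/2 = 25.775 kHz, appears at 11.3 kHz.
32.6 kHz and 122.05 kHz both map to 18.95 kHz.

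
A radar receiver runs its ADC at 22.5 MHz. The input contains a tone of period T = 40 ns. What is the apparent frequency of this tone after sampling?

T = 40 ns → f = 1/T = 25 MHz.
25 MHz mod fs = 2.5 MHz.
2.5 MHz ≤ fs/2 = 11.25 MHz, appears at 2.5 MHz.

2.5 MHz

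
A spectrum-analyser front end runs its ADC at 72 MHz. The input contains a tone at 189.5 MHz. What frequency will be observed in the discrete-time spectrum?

26.5 MHz

189.5 MHz mod fs = 45.5 MHz.
45.5 MHz > fs/2 = 36 MHz, folds to fs − 45.5 MHz = 26.5 MHz.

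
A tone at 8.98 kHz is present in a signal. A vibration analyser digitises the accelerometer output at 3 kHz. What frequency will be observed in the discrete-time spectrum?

8.98 kHz mod fs = 2.98 kHz.
2.98 kHz > fs/2 = 1.5 kHz, folds to fs − 2.98 kHz = 0.02 kHz.

0.02 kHz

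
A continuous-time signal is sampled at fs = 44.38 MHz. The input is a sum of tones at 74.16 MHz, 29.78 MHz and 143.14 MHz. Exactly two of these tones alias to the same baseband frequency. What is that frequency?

fs/2 = 22.19 MHz.
74.16 MHz mod fs = 29.78 MHz.
29.78 MHz > fs/2 = 22.19 MHz, folds to fs − 29.78 MHz = 14.6 MHz.
29.78 MHz > fs/2 = 22.19 MHz, folds to fs − 29.78 MHz = 14.6 MHz.
143.14 MHz mod fs = 10 MHz.
10 MHz ≤ fs/2 = 22.19 MHz, appears at 10 MHz.
29.78 MHz and 74.16 MHz both map to 14.6 MHz.

14.6 MHz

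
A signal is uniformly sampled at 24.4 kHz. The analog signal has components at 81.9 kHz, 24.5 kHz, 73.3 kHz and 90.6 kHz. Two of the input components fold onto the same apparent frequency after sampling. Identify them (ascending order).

24.5 kHz, 73.3 kHz

fs/2 = 12.2 kHz.
81.9 kHz mod fs = 8.7 kHz.
8.7 kHz ≤ fs/2 = 12.2 kHz, appears at 8.7 kHz.
24.5 kHz mod fs = 0.1 kHz.
0.1 kHz ≤ fs/2 = 12.2 kHz, appears at 0.1 kHz.
73.3 kHz mod fs = 0.1 kHz.
0.1 kHz ≤ fs/2 = 12.2 kHz, appears at 0.1 kHz.
90.6 kHz mod fs = 17.4 kHz.
17.4 kHz > fs/2 = 12.2 kHz, folds to fs − 17.4 kHz = 7 kHz.
24.5 kHz and 73.3 kHz both map to 0.1 kHz.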